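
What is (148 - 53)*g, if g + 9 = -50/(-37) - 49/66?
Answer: -1946645/2442 ≈ -797.15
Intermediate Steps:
g = -20491/2442 (g = -9 + (-50/(-37) - 49/66) = -9 + (-50*(-1/37) - 49*1/66) = -9 + (50/37 - 49/66) = -9 + 1487/2442 = -20491/2442 ≈ -8.3911)
(148 - 53)*g = (148 - 53)*(-20491/2442) = 95*(-20491/2442) = -1946645/2442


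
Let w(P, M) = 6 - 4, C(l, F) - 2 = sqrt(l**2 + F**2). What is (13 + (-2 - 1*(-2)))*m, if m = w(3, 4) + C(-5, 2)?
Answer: 52 + 13*sqrt(29) ≈ 122.01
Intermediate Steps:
C(l, F) = 2 + sqrt(F**2 + l**2) (C(l, F) = 2 + sqrt(l**2 + F**2) = 2 + sqrt(F**2 + l**2))
w(P, M) = 2
m = 4 + sqrt(29) (m = 2 + (2 + sqrt(2**2 + (-5)**2)) = 2 + (2 + sqrt(4 + 25)) = 2 + (2 + sqrt(29)) = 4 + sqrt(29) ≈ 9.3852)
(13 + (-2 - 1*(-2)))*m = (13 + (-2 - 1*(-2)))*(4 + sqrt(29)) = (13 + (-2 + 2))*(4 + sqrt(29)) = (13 + 0)*(4 + sqrt(29)) = 13*(4 + sqrt(29)) = 52 + 13*sqrt(29)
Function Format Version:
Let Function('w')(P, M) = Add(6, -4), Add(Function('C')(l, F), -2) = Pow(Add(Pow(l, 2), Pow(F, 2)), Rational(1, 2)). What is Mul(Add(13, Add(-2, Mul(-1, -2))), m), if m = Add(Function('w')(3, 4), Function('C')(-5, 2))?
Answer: Add(52, Mul(13, Pow(29, Rational(1, 2)))) ≈ 122.01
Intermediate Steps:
Function('C')(l, F) = Add(2, Pow(Add(Pow(F, 2), Pow(l, 2)), Rational(1, 2))) (Function('C')(l, F) = Add(2, Pow(Add(Pow(l, 2), Pow(F, 2)), Rational(1, 2))) = Add(2, Pow(Add(Pow(F, 2), Pow(l, 2)), Rational(1, 2))))
Function('w')(P, M) = 2
m = Add(4, Pow(29, Rational(1, 2))) (m = Add(2, Add(2, Pow(Add(Pow(2, 2), Pow(-5, 2)), Rational(1, 2)))) = Add(2, Add(2, Pow(Add(4, 25), Rational(1, 2)))) = Add(2, Add(2, Pow(29, Rational(1, 2)))) = Add(4, Pow(29, Rational(1, 2))) ≈ 9.3852)
Mul(Add(13, Add(-2, Mul(-1, -2))), m) = Mul(Add(13, Add(-2, Mul(-1, -2))), Add(4, Pow(29, Rational(1, 2)))) = Mul(Add(13, Add(-2, 2)), Add(4, Pow(29, Rational(1, 2)))) = Mul(Add(13, 0), Add(4, Pow(29, Rational(1, 2)))) = Mul(13, Add(4, Pow(29, Rational(1, 2)))) = Add(52, Mul(13, Pow(29, Rational(1, 2))))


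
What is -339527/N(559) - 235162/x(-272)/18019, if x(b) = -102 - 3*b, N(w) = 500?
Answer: -2184162304141/3216391500 ≈ -679.07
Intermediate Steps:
-339527/N(559) - 235162/x(-272)/18019 = -339527/500 - 235162/(-102 - 3*(-272))/18019 = -339527*1/500 - 235162/(-102 + 816)*(1/18019) = -339527/500 - 235162/714*(1/18019) = -339527/500 - 235162*1/714*(1/18019) = -339527/500 - 117581/357*1/18019 = -339527/500 - 117581/6432783 = -2184162304141/3216391500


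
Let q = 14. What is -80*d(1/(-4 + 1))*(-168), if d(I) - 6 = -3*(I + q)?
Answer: -470400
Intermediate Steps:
d(I) = -36 - 3*I (d(I) = 6 - 3*(I + 14) = 6 - 3*(14 + I) = 6 + (-42 - 3*I) = -36 - 3*I)
-80*d(1/(-4 + 1))*(-168) = -80*(-36 - 3/(-4 + 1))*(-168) = -80*(-36 - 3/(-3))*(-168) = -80*(-36 - 3*(-⅓))*(-168) = -80*(-36 + 1)*(-168) = -80*(-35)*(-168) = 2800*(-168) = -470400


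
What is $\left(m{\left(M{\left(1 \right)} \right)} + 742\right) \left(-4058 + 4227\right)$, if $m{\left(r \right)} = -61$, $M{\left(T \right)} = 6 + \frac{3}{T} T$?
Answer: $115089$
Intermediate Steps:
$M{\left(T \right)} = 9$ ($M{\left(T \right)} = 6 + 3 = 9$)
$\left(m{\left(M{\left(1 \right)} \right)} + 742\right) \left(-4058 + 4227\right) = \left(-61 + 742\right) \left(-4058 + 4227\right) = 681 \cdot 169 = 115089$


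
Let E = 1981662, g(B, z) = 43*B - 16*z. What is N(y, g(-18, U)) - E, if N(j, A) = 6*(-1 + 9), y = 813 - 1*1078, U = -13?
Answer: -1981614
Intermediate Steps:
g(B, z) = -16*z + 43*B
y = -265 (y = 813 - 1078 = -265)
N(j, A) = 48 (N(j, A) = 6*8 = 48)
N(y, g(-18, U)) - E = 48 - 1*1981662 = 48 - 1981662 = -1981614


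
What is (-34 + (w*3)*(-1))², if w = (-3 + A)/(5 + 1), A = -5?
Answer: 900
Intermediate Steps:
w = -4/3 (w = (-3 - 5)/(5 + 1) = -8/6 = -8*⅙ = -4/3 ≈ -1.3333)
(-34 + (w*3)*(-1))² = (-34 - 4/3*3*(-1))² = (-34 - 4*(-1))² = (-34 + 4)² = (-30)² = 900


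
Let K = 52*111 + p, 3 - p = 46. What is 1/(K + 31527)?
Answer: 1/37256 ≈ 2.6841e-5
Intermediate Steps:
p = -43 (p = 3 - 1*46 = 3 - 46 = -43)
K = 5729 (K = 52*111 - 43 = 5772 - 43 = 5729)
1/(K + 31527) = 1/(5729 + 31527) = 1/37256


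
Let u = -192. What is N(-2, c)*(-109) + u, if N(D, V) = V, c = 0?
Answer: -192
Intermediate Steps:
N(-2, c)*(-109) + u = 0*(-109) - 192 = 0 - 192 = -192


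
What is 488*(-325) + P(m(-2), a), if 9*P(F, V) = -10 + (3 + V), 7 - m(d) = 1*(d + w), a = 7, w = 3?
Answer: -158600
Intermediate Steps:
m(d) = 4 - d (m(d) = 7 - (d + 3) = 7 - (3 + d) = 7 + (-3 - d) = 4 - d)
P(F, V) = -7/9 + V/9 (P(F, V) = (-10 + (3 + V))/9 = (-7 + V)/9 = -7/9 + V/9)
488*(-325) + P(m(-2), a) = 488*(-325) + (-7/9 + (1/9)*7) = -158600 + (-7/9 + 7/9) = -158600 + 0 = -158600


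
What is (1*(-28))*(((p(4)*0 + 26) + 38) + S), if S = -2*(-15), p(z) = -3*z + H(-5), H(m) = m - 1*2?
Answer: -2632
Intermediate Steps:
H(m) = -2 + m (H(m) = m - 2 = -2 + m)
p(z) = -7 - 3*z (p(z) = -3*z + (-2 - 5) = -3*z - 7 = -7 - 3*z)
S = 30
(1*(-28))*(((p(4)*0 + 26) + 38) + S) = (1*(-28))*((((-7 - 3*4)*0 + 26) + 38) + 30) = -28*((((-7 - 12)*0 + 26) + 38) + 30) = -28*(((-19*0 + 26) + 38) + 30) = -28*(((0 + 26) + 38) + 30) = -28*((26 + 38) + 30) = -28*(64 + 30) = -28*94 = -2632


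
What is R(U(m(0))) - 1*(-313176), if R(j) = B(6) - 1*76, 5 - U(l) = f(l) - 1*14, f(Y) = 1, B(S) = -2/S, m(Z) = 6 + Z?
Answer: 939299/3 ≈ 3.1310e+5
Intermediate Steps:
U(l) = 18 (U(l) = 5 - (1 - 1*14) = 5 - (1 - 14) = 5 - 1*(-13) = 5 + 13 = 18)
R(j) = -229/3 (R(j) = -2/6 - 1*76 = -2*1/6 - 76 = -1/3 - 76 = -229/3)
R(U(m(0))) - 1*(-313176) = -229/3 - 1*(-313176) = -229/3 + 313176 = 939299/3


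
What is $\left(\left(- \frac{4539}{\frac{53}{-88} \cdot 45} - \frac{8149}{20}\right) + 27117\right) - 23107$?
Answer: $\frac{2397737}{636} \approx 3770.0$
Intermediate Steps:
$\left(\left(- \frac{4539}{\frac{53}{-88} \cdot 45} - \frac{8149}{20}\right) + 27117\right) - 23107 = \left(\left(- \frac{4539}{53 \left(- \frac{1}{88}\right) 45} - \frac{8149}{20}\right) + 27117\right) - 23107 = \left(\left(- \frac{4539}{\left(- \frac{53}{88}\right) 45} - \frac{8149}{20}\right) + 27117\right) - 23107 = \left(\left(- \frac{4539}{- \frac{2385}{88}} - \frac{8149}{20}\right) + 27117\right) - 23107 = \left(\left(\left(-4539\right) \left(- \frac{88}{2385}\right) - \frac{8149}{20}\right) + 27117\right) - 23107 = \left(\left(\frac{133144}{795} - \frac{8149}{20}\right) + 27117\right) - 23107 = \left(- \frac{152623}{636} + 27117\right) - 23107 = \frac{17093789}{636} - 23107 = \frac{2397737}{636}$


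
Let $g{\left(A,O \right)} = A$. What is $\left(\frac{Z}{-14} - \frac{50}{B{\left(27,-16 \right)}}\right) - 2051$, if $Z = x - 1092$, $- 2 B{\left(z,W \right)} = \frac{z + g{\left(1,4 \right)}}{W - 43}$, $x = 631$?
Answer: $- \frac{31203}{14} \approx -2228.8$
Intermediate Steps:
$B{\left(z,W \right)} = - \frac{1 + z}{2 \left(-43 + W\right)}$ ($B{\left(z,W \right)} = - \frac{\left(z + 1\right) \frac{1}{W - 43}}{2} = - \frac{\left(1 + z\right) \frac{1}{-43 + W}}{2} = - \frac{\frac{1}{-43 + W} \left(1 + z\right)}{2} = - \frac{1 + z}{2 \left(-43 + W\right)}$)
$Z = -461$ ($Z = 631 - 1092 = -461$)
$\left(\frac{Z}{-14} - \frac{50}{B{\left(27,-16 \right)}}\right) - 2051 = \left(- \frac{461}{-14} - \frac{50}{\frac{1}{2} \frac{1}{-43 - 16} \left(-1 - 27\right)}\right) - 2051 = \left(\left(-461\right) \left(- \frac{1}{14}\right) - \frac{50}{\frac{1}{2} \frac{1}{-59} \left(-1 - 27\right)}\right) - 2051 = \left(\frac{461}{14} - \frac{50}{\frac{1}{2} \left(- \frac{1}{59}\right) \left(-28\right)}\right) - 2051 = \left(\frac{461}{14} - \frac{50}{\frac{14}{59}}\right) - 2051 = \left(\frac{461}{14} - \frac{1475}{7}\right) - 2051 = - \frac{2489}{14} - 2051 = - \frac{31203}{14}$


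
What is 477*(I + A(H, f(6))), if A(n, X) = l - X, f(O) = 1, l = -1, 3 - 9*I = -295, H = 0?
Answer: 14840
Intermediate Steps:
I = 298/9 (I = 1/3 - 1/9*(-295) = 1/3 + 295/9 = 298/9 ≈ 33.111)
A(n, X) = -1 - X
477*(I + A(H, f(6))) = 477*(298/9 + (-1 - 1*1)) = 477*(298/9 + (-1 - 1)) = 477*(298/9 - 2) = 477*(280/9) = 14840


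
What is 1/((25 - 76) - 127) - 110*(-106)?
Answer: 2075479/178 ≈ 11660.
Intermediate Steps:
1/((25 - 76) - 127) - 110*(-106) = 1/(-51 - 127) + 11660 = 1/(-178) + 11660 = -1/178 + 11660 = 2075479/178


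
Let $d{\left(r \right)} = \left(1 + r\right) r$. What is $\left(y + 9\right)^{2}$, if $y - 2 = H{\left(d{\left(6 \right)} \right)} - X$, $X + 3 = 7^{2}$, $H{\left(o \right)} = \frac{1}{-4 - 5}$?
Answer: $\frac{99856}{81} \approx 1232.8$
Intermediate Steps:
$d{\left(r \right)} = r \left(1 + r\right)$
$H{\left(o \right)} = - \frac{1}{9}$ ($H{\left(o \right)} = \frac{1}{-9} = - \frac{1}{9}$)
$X = 46$ ($X = -3 + 7^{2} = -3 + 49 = 46$)
$y = - \frac{397}{9}$ ($y = 2 - \frac{415}{9} = - \frac{397}{9} \approx -44.111$)
$\left(y + 9\right)^{2} = \left(- \frac{397}{9} + 9\right)^{2} = \left(- \frac{316}{9}\right)^{2} = \frac{99856}{81}$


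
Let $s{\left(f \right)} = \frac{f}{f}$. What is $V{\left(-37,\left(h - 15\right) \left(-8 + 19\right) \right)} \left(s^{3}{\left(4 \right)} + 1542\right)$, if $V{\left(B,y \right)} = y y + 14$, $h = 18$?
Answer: $1701929$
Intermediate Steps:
$V{\left(B,y \right)} = 14 + y^{2}$ ($V{\left(B,y \right)} = y^{2} + 14 = 14 + y^{2}$)
$s{\left(f \right)} = 1$
$V{\left(-37,\left(h - 15\right) \left(-8 + 19\right) \right)} \left(s^{3}{\left(4 \right)} + 1542\right) = \left(14 + \left(\left(18 - 15\right) \left(-8 + 19\right)\right)^{2}\right) \left(1^{3} + 1542\right) = \left(14 + \left(3 \cdot 11\right)^{2}\right) \left(1 + 1542\right) = \left(14 + 33^{2}\right) 1543 = \left(14 + 1089\right) 1543 = 1103 \cdot 1543 = 1701929$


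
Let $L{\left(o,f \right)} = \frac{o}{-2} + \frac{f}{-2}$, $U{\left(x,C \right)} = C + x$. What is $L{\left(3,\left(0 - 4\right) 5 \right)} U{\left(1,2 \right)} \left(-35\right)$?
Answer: $- \frac{1785}{2} \approx -892.5$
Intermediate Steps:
$L{\left(o,f \right)} = - \frac{f}{2} - \frac{o}{2}$ ($L{\left(o,f \right)} = o \left(- \frac{1}{2}\right) + f \left(- \frac{1}{2}\right) = - \frac{o}{2} - \frac{f}{2} = - \frac{f}{2} - \frac{o}{2}$)
$L{\left(3,\left(0 - 4\right) 5 \right)} U{\left(1,2 \right)} \left(-35\right) = \left(- \frac{\left(0 - 4\right) 5}{2} - \frac{3}{2}\right) \left(2 + 1\right) \left(-35\right) = \left(- \frac{\left(-4\right) 5}{2} - \frac{3}{2}\right) 3 \left(-35\right) = \left(\left(- \frac{1}{2}\right) \left(-20\right) - \frac{3}{2}\right) 3 \left(-35\right) = \left(10 - \frac{3}{2}\right) 3 \left(-35\right) = \frac{17}{2} \cdot 3 \left(-35\right) = \frac{51}{2} \left(-35\right) = - \frac{1785}{2}$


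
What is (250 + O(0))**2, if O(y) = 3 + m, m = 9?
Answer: 68644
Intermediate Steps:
O(y) = 12 (O(y) = 3 + 9 = 12)
(250 + O(0))**2 = (250 + 12)**2 = 262**2 = 68644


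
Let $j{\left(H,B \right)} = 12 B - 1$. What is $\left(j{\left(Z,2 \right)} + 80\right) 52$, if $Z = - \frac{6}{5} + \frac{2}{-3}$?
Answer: $5356$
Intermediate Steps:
$Z = - \frac{28}{15}$ ($Z = \left(-6\right) \frac{1}{5} + 2 \left(- \frac{1}{3}\right) = - \frac{6}{5} - \frac{2}{3} = - \frac{28}{15} \approx -1.8667$)
$j{\left(H,B \right)} = -1 + 12 B$
$\left(j{\left(Z,2 \right)} + 80\right) 52 = \left(\left(-1 + 12 \cdot 2\right) + 80\right) 52 = \left(\left(-1 + 24\right) + 80\right) 52 = \left(23 + 80\right) 52 = 103 \cdot 52 = 5356$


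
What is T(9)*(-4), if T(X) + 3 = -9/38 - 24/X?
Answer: 1346/57 ≈ 23.614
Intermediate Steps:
T(X) = -123/38 - 24/X (T(X) = -3 + (-9/38 - 24/X) = -123/38 - 24/X)
T(9)*(-4) = (-123/38 - 24/9)*(-4) = (-123/38 - 24*⅑)*(-4) = (-123/38 - 8/3)*(-4) = -673/114*(-4) = 1346/57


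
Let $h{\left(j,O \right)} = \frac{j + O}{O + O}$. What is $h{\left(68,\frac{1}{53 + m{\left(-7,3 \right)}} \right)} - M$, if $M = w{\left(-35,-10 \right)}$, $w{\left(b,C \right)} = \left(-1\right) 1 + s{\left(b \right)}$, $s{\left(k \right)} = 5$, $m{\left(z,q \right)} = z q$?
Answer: $\frac{2169}{2} \approx 1084.5$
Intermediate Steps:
$m{\left(z,q \right)} = q z$
$h{\left(j,O \right)} = \frac{O + j}{2 O}$
$w{\left(b,C \right)} = 4$ ($w{\left(b,C \right)} = \left(-1\right) 1 + 5 = -1 + 5 = 4$)
$M = 4$
$h{\left(68,\frac{1}{53 + m{\left(-7,3 \right)}} \right)} - M = \frac{\frac{1}{53 + 3 \left(-7\right)} + 68}{2 \frac{1}{53 + 3 \left(-7\right)}} - 4 = \frac{\frac{1}{53 - 21} + 68}{2 \frac{1}{53 - 21}} - 4 = \frac{\frac{1}{32} + 68}{2 \cdot \frac{1}{32}} - 4 = \frac{\frac{1}{\frac{1}{32}} \left(\frac{1}{32} + 68\right)}{2} - 4 = \frac{1}{2} \cdot 32 \cdot \frac{2177}{32} - 4 = \frac{2177}{2} - 4 = \frac{2169}{2}$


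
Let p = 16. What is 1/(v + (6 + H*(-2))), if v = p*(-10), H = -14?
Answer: -1/126 ≈ -0.0079365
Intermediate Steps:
v = -160 (v = 16*(-10) = -160)
1/(v + (6 + H*(-2))) = 1/(-160 + (6 - 14*(-2))) = 1/(-160 + (6 + 28)) = 1/(-160 + 34) = 1/(-126) = -1/126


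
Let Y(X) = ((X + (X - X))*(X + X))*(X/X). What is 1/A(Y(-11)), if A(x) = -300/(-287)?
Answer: 287/300 ≈ 0.95667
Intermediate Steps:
Y(X) = 2*X**2 (Y(X) = ((X + 0)*(2*X))*1 = (X*(2*X))*1 = (2*X**2)*1 = 2*X**2)
A(x) = 300/287 (A(x) = -300*(-1/287) = 300/287)
1/A(Y(-11)) = 1/(300/287) = 287/300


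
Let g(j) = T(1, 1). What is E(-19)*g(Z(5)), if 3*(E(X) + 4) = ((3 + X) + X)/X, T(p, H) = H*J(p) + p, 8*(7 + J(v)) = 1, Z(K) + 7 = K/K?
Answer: 9071/456 ≈ 19.893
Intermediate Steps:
Z(K) = -6 (Z(K) = -7 + K/K = -7 + 1 = -6)
J(v) = -55/8 (J(v) = -7 + (⅛)*1 = -7 + ⅛ = -55/8)
T(p, H) = p - 55*H/8 (T(p, H) = H*(-55/8) + p = -55*H/8 + p = p - 55*H/8)
g(j) = -47/8 (g(j) = 1 - 55/8*1 = 1 - 55/8 = -47/8)
E(X) = -4 + (3 + 2*X)/(3*X) (E(X) = -4 + (((3 + X) + X)/X)/3 = -4 + ((3 + 2*X)/X)/3 = -4 + (3 + 2*X)/(3*X))
E(-19)*g(Z(5)) = (-10/3 + 1/(-19))*(-47/8) = (-10/3 - 1/19)*(-47/8) = -193/57*(-47/8) = 9071/456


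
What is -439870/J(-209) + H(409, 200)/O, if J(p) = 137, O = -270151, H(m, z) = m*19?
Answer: -118832384997/37010687 ≈ -3210.8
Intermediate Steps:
H(m, z) = 19*m
-439870/J(-209) + H(409, 200)/O = -439870/137 + (19*409)/(-270151) = -439870*1/137 + 7771*(-1/270151) = -439870/137 - 7771/270151 = -118832384997/37010687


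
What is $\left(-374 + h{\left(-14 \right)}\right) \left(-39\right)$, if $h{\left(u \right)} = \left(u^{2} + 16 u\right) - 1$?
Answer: $15717$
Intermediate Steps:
$h{\left(u \right)} = -1 + u^{2} + 16 u$
$\left(-374 + h{\left(-14 \right)}\right) \left(-39\right) = \left(-374 + \left(-1 + \left(-14\right)^{2} + 16 \left(-14\right)\right)\right) \left(-39\right) = \left(-374 - 29\right) \left(-39\right) = \left(-403\right) \left(-39\right) = 15717$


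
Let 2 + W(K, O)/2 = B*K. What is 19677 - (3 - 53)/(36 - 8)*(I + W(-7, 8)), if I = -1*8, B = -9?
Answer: 139164/7 ≈ 19881.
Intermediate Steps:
I = -8
W(K, O) = -4 - 18*K (W(K, O) = -4 + 2*(-9*K) = -4 - 18*K)
19677 - (3 - 53)/(36 - 8)*(I + W(-7, 8)) = 19677 - (3 - 53)/(36 - 8)*(-8 + (-4 - 18*(-7))) = 19677 - (-50/28)*(-8 + (-4 + 126)) = 19677 - (-50*1/28)*(-8 + 122) = 19677 - (-25)*114/14 = 19677 - 1*(-1425/7) = 19677 + 1425/7 = 139164/7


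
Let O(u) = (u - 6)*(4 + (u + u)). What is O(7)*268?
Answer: 4824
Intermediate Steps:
O(u) = (-6 + u)*(4 + 2*u)
O(7)*268 = (-24 - 8*7 + 2*7**2)*268 = (-24 - 56 + 2*49)*268 = (-24 - 56 + 98)*268 = 18*268 = 4824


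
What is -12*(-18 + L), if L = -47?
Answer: 780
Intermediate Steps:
-12*(-18 + L) = -12*(-18 - 47) = -12*(-65) = 780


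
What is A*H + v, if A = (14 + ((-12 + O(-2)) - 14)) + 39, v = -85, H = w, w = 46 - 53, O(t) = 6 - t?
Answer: -330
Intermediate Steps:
w = -7
H = -7
A = 35 (A = (14 + ((-12 + (6 - 1*(-2))) - 14)) + 39 = (14 + ((-12 + (6 + 2)) - 14)) + 39 = (14 + ((-12 + 8) - 14)) + 39 = (14 + (-4 - 14)) + 39 = (14 - 18) + 39 = -4 + 39 = 35)
A*H + v = 35*(-7) - 85 = -245 - 85 = -330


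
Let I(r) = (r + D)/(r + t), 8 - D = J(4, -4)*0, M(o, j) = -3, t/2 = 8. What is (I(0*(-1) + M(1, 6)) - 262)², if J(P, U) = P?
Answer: 11566801/169 ≈ 68443.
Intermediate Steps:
t = 16 (t = 2*8 = 16)
D = 8 (D = 8 - 4*0 = 8 - 1*0 = 8 + 0 = 8)
I(r) = (8 + r)/(16 + r) (I(r) = (r + 8)/(r + 16) = (8 + r)/(16 + r))
(I(0*(-1) + M(1, 6)) - 262)² = ((8 + (0*(-1) - 3))/(16 + (0*(-1) - 3)) - 262)² = ((8 + (0 - 3))/(16 + (0 - 3)) - 262)² = ((8 - 3)/(16 - 3) - 262)² = (5/13 - 262)² = (-3401/13)² = 11566801/169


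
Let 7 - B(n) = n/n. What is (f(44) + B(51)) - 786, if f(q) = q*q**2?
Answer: 84404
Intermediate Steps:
B(n) = 6 (B(n) = 7 - n/n = 7 - 1*1 = 7 - 1 = 6)
f(q) = q**3
(f(44) + B(51)) - 786 = (44**3 + 6) - 786 = (85184 + 6) - 786 = 85190 - 786 = 84404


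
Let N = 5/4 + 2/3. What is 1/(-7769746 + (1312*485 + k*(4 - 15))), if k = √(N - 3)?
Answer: -85601112/610629197971285 + 22*I*√39/610629197971285 ≈ -1.4019e-7 + 2.25e-13*I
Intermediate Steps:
N = 23/12 (N = 5*(¼) + 2*(⅓) = 5/4 + ⅔ = 23/12 ≈ 1.9167)
k = I*√39/6 (k = √(23/12 - 3) = √(-13/12) = I*√39/6 ≈ 1.0408*I)
1/(-7769746 + (1312*485 + k*(4 - 15))) = 1/(-7769746 + (1312*485 + (I*√39/6)*(4 - 15))) = 1/(-7769746 + (636320 + (I*√39/6)*(-11))) = 1/(-7769746 + (636320 - 11*I*√39/6)) = 1/(-7133426 - 11*I*√39/6)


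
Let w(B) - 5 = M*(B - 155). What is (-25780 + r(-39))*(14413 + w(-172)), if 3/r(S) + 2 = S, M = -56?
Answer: -34595053590/41 ≈ -8.4378e+8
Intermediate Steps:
r(S) = 3/(-2 + S)
w(B) = 8685 - 56*B (w(B) = 5 - 56*(B - 155) = 5 - 56*(-155 + B) = 5 + (8680 - 56*B) = 8685 - 56*B)
(-25780 + r(-39))*(14413 + w(-172)) = (-25780 + 3/(-2 - 39))*(14413 + (8685 - 56*(-172))) = (-25780 + 3/(-41))*(14413 + (8685 + 9632)) = (-25780 + 3*(-1/41))*(14413 + 18317) = (-25780 - 3/41)*32730 = -1056983/41*32730 = -34595053590/41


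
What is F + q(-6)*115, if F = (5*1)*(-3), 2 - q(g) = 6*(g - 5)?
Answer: 7805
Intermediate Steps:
q(g) = 32 - 6*g (q(g) = 2 - 6*(g - 5) = 2 - 6*(-5 + g) = 2 - (-30 + 6*g) = 2 + (30 - 6*g) = 32 - 6*g)
F = -15 (F = 5*(-3) = -15)
F + q(-6)*115 = -15 + (32 - 6*(-6))*115 = -15 + (32 + 36)*115 = -15 + 68*115 = -15 + 7820 = 7805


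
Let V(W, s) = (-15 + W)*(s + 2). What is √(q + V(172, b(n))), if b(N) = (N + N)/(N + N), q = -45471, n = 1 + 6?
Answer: 150*I*√2 ≈ 212.13*I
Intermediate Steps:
n = 7
b(N) = 1 (b(N) = (2*N)/((2*N)) = (2*N)*(1/(2*N)) = 1)
V(W, s) = (-15 + W)*(2 + s)
√(q + V(172, b(n))) = √(-45471 + (-30 - 15*1 + 2*172 + 172*1)) = √(-45471 + (-30 - 15 + 344 + 172)) = √(-45471 + 471) = √(-45000) = 150*I*√2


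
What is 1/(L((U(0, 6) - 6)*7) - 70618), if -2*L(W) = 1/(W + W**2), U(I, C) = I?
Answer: -3444/243208393 ≈ -1.4161e-5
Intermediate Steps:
L(W) = -1/(2*(W + W**2))
1/(L((U(0, 6) - 6)*7) - 70618) = 1/(-1/(2*((0 - 6)*7)*(1 + (0 - 6)*7)) - 70618) = 1/(-1/(2*((-6*7))*(1 - 6*7)) - 70618) = 1/(-1/2/(-42*(1 - 42)) - 70618) = 1/(-1/2*(-1/42)/(-41) - 70618) = 1/(-1/2*(-1/42)*(-1/41) - 70618) = 1/(-1/3444 - 70618) = 1/(-243208393/3444) = -3444/243208393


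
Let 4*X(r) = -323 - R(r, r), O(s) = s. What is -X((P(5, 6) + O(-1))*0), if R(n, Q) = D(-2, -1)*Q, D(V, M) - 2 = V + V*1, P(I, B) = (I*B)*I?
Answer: 323/4 ≈ 80.750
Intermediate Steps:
P(I, B) = B*I² (P(I, B) = (B*I)*I = B*I²)
D(V, M) = 2 + 2*V (D(V, M) = 2 + (V + V*1) = 2 + (V + V) = 2 + 2*V)
R(n, Q) = -2*Q (R(n, Q) = (2 + 2*(-2))*Q = (2 - 4)*Q = -2*Q)
X(r) = -323/4 + r/2 (X(r) = (-323 - (-2)*r)/4 = (-323 + 2*r)/4 = -323/4 + r/2)
-X((P(5, 6) + O(-1))*0) = -(-323/4 + ((6*5² - 1)*0)/2) = -(-323/4 + ((6*25 - 1)*0)/2) = -(-323/4 + ((150 - 1)*0)/2) = -(-323/4 + (149*0)/2) = -(-323/4 + (½)*0) = -(-323/4 + 0) = -1*(-323/4) = 323/4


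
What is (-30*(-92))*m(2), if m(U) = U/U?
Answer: 2760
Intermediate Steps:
m(U) = 1
(-30*(-92))*m(2) = -30*(-92)*1 = 2760*1 = 2760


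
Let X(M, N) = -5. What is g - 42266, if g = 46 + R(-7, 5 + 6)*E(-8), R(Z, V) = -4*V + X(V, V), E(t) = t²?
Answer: -45356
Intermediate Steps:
R(Z, V) = -5 - 4*V (R(Z, V) = -4*V - 5 = -5 - 4*V)
g = -3090 (g = 46 + (-5 - 4*(5 + 6))*(-8)² = 46 + (-5 - 4*11)*64 = 46 + (-5 - 44)*64 = 46 - 49*64 = 46 - 3136 = -3090)
g - 42266 = -3090 - 42266 = -45356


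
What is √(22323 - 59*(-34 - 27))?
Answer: √25922 ≈ 161.00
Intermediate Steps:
√(22323 - 59*(-34 - 27)) = √(22323 - 59*(-61)) = √(22323 + 3599) = √25922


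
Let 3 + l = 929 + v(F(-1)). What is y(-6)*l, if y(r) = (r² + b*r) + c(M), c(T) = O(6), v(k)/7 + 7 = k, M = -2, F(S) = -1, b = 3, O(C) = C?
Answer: 20880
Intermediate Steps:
v(k) = -49 + 7*k
c(T) = 6
y(r) = 6 + r² + 3*r (y(r) = (r² + 3*r) + 6 = 6 + r² + 3*r)
l = 870 (l = -3 + (929 + (-49 + 7*(-1))) = -3 + (929 + (-49 - 7)) = -3 + (929 - 56) = -3 + 873 = 870)
y(-6)*l = (6 + (-6)² + 3*(-6))*870 = (6 + 36 - 18)*870 = 24*870 = 20880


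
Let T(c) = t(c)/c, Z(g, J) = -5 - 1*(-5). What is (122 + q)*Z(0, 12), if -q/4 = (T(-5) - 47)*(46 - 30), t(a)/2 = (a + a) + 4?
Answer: 0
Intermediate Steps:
Z(g, J) = 0 (Z(g, J) = -5 + 5 = 0)
t(a) = 8 + 4*a (t(a) = 2*((a + a) + 4) = 2*(2*a + 4) = 2*(4 + 2*a) = 8 + 4*a)
T(c) = (8 + 4*c)/c
q = 14272/5 (q = -4*((4 + 8/(-5)) - 47)*(46 - 30) = -4*((4 + 8*(-1/5)) - 47)*16 = -4*((4 - 8/5) - 47)*16 = -4*(12/5 - 47)*16 = -(-892)*16/5 = -4*(-3568/5) = 14272/5 ≈ 2854.4)
(122 + q)*Z(0, 12) = (122 + 14272/5)*0 = (14882/5)*0 = 0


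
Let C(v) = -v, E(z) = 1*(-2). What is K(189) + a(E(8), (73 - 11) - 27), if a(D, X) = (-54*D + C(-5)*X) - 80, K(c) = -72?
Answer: 131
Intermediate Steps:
E(z) = -2
a(D, X) = -80 - 54*D + 5*X (a(D, X) = (-54*D + (-1*(-5))*X) - 80 = (-54*D + 5*X) - 80 = -80 - 54*D + 5*X)
K(189) + a(E(8), (73 - 11) - 27) = -72 + (-80 - 54*(-2) + 5*((73 - 11) - 27)) = -72 + (-80 + 108 + 5*(62 - 27)) = -72 + (-80 + 108 + 5*35) = -72 + (-80 + 108 + 175) = -72 + 203 = 131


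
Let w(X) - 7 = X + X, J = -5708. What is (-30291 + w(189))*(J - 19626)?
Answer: 757638604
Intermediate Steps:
w(X) = 7 + 2*X (w(X) = 7 + (X + X) = 7 + 2*X)
(-30291 + w(189))*(J - 19626) = (-30291 + (7 + 2*189))*(-5708 - 19626) = (-30291 + (7 + 378))*(-25334) = (-30291 + 385)*(-25334) = -29906*(-25334) = 757638604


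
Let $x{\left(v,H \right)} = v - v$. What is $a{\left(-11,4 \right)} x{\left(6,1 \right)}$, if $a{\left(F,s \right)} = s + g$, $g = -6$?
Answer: $0$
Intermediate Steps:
$x{\left(v,H \right)} = 0$
$a{\left(F,s \right)} = -6 + s$ ($a{\left(F,s \right)} = s - 6 = -6 + s$)
$a{\left(-11,4 \right)} x{\left(6,1 \right)} = \left(-6 + 4\right) 0 = \left(-2\right) 0 = 0$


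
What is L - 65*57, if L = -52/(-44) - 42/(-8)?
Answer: -162737/44 ≈ -3698.6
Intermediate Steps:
L = 283/44 (L = -52*(-1/44) - 42*(-1/8) = 13/11 + 21/4 = 283/44 ≈ 6.4318)
L - 65*57 = 283/44 - 65*57 = 283/44 - 3705 = -162737/44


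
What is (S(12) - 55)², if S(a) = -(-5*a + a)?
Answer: 49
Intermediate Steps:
S(a) = 4*a (S(a) = -(-4)*a = 4*a)
(S(12) - 55)² = (4*12 - 55)² = (48 - 55)² = (-7)² = 49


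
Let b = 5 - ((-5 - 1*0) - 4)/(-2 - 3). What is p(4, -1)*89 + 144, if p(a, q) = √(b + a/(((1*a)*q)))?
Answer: 144 + 89*√55/5 ≈ 276.01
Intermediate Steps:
b = 16/5 (b = 5 - ((-5 + 0) - 4)/(-5) = 5 - (-5 - 4)*(-1)/5 = 5 - (-9)*(-1)/5 = 5 - 1*9/5 = 5 - 9/5 = 16/5 ≈ 3.2000)
p(a, q) = √(16/5 + 1/q) (p(a, q) = √(16/5 + a/(((1*a)*q))) = √(16/5 + a/((a*q))) = √(16/5 + a*(1/(a*q))) = √(16/5 + 1/q))
p(4, -1)*89 + 144 = (√(80 + 25/(-1))/5)*89 + 144 = (√(80 + 25*(-1))/5)*89 + 144 = (√(80 - 25)/5)*89 + 144 = (√55/5)*89 + 144 = 89*√55/5 + 144 = 144 + 89*√55/5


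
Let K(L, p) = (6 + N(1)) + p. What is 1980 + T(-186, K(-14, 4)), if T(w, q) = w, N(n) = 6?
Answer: 1794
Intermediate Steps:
K(L, p) = 12 + p (K(L, p) = (6 + 6) + p = 12 + p)
1980 + T(-186, K(-14, 4)) = 1980 - 186 = 1794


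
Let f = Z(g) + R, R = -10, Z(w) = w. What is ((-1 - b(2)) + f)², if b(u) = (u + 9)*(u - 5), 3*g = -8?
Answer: 3364/9 ≈ 373.78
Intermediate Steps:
g = -8/3 (g = (⅓)*(-8) = -8/3 ≈ -2.6667)
b(u) = (-5 + u)*(9 + u) (b(u) = (9 + u)*(-5 + u) = (-5 + u)*(9 + u))
f = -38/3 (f = -8/3 - 10 = -38/3 ≈ -12.667)
((-1 - b(2)) + f)² = ((-1 - (-45 + 2² + 4*2)) - 38/3)² = ((-1 - (-45 + 4 + 8)) - 38/3)² = ((-1 - 1*(-33)) - 38/3)² = ((-1 + 33) - 38/3)² = (32 - 38/3)² = (58/3)² = 3364/9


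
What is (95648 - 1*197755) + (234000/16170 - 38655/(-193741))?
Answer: -10661134307848/104426399 ≈ -1.0209e+5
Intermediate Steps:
(95648 - 1*197755) + (234000/16170 - 38655/(-193741)) = (95648 - 197755) + (234000*(1/16170) - 38655*(-1/193741)) = -102107 + (7800/539 + 38655/193741) = -102107 + 1532014845/104426399 = -10661134307848/104426399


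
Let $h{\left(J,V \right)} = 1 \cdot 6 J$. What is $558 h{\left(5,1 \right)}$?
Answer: $16740$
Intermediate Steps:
$h{\left(J,V \right)} = 6 J$
$558 h{\left(5,1 \right)} = 558 \cdot 6 \cdot 5 = 558 \cdot 30 = 16740$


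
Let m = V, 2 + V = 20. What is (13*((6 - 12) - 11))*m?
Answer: -3978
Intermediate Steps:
V = 18 (V = -2 + 20 = 18)
m = 18
(13*((6 - 12) - 11))*m = (13*((6 - 12) - 11))*18 = (13*(-6 - 11))*18 = (13*(-17))*18 = -221*18 = -3978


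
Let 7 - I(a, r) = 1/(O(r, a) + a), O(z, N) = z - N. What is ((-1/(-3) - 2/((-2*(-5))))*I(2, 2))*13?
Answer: 169/15 ≈ 11.267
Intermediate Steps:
I(a, r) = 7 - 1/r (I(a, r) = 7 - 1/((r - a) + a) = 7 - 1/r)
((-1/(-3) - 2/((-2*(-5))))*I(2, 2))*13 = ((-1/(-3) - 2/((-2*(-5))))*(7 - 1/2))*13 = ((-1*(-⅓) - 2/10)*(7 - 1*½))*13 = ((⅓ - 2*⅒)*(7 - ½))*13 = ((⅓ - ⅕)*(13/2))*13 = ((2/15)*(13/2))*13 = (13/15)*13 = 169/15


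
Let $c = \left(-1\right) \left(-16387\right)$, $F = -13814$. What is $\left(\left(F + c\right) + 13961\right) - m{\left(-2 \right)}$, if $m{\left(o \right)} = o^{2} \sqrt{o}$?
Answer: $16534 - 4 i \sqrt{2} \approx 16534.0 - 5.6569 i$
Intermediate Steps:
$c = 16387$
$m{\left(o \right)} = o^{\frac{5}{2}}$
$\left(\left(F + c\right) + 13961\right) - m{\left(-2 \right)} = \left(\left(-13814 + 16387\right) + 13961\right) - \left(-2\right)^{\frac{5}{2}} = \left(2573 + 13961\right) - 4 i \sqrt{2} = 16534 - 4 i \sqrt{2}$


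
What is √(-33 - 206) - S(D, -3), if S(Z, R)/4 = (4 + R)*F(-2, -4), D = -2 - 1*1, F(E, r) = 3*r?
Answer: 48 + I*√239 ≈ 48.0 + 15.46*I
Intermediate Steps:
D = -3 (D = -2 - 1 = -3)
S(Z, R) = -192 - 48*R (S(Z, R) = 4*((4 + R)*(3*(-4))) = 4*((4 + R)*(-12)) = 4*(-48 - 12*R) = -192 - 48*R)
√(-33 - 206) - S(D, -3) = √(-33 - 206) - (-192 - 48*(-3)) = √(-239) - (-192 + 144) = I*√239 - 1*(-48) = I*√239 + 48 = 48 + I*√239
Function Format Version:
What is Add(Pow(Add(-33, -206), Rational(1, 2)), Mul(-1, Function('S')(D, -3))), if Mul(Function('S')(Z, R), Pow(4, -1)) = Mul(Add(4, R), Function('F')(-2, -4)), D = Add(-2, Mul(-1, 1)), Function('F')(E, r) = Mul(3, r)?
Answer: Add(48, Mul(I, Pow(239, Rational(1, 2)))) ≈ Add(48.000, Mul(15.460, I))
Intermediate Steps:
D = -3 (D = Add(-2, -1) = -3)
Function('S')(Z, R) = Add(-192, Mul(-48, R)) (Function('S')(Z, R) = Mul(4, Mul(Add(4, R), Mul(3, -4))) = Mul(4, Mul(Add(4, R), -12)) = Mul(4, Add(-48, Mul(-12, R))) = Add(-192, Mul(-48, R)))
Add(Pow(Add(-33, -206), Rational(1, 2)), Mul(-1, Function('S')(D, -3))) = Add(Pow(Add(-33, -206), Rational(1, 2)), Mul(-1, Add(-192, Mul(-48, -3)))) = Add(Pow(-239, Rational(1, 2)), Mul(-1, Add(-192, 144))) = Add(Mul(I, Pow(239, Rational(1, 2))), Mul(-1, -48)) = Add(Mul(I, Pow(239, Rational(1, 2))), 48) = Add(48, Mul(I, Pow(239, Rational(1, 2))))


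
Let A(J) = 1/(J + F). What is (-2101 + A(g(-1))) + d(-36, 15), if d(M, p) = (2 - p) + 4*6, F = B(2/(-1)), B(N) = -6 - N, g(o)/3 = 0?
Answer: -8361/4 ≈ -2090.3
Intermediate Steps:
g(o) = 0 (g(o) = 3*0 = 0)
F = -4 (F = -6 - 2/(-1) = -6 - 2*(-1) = -6 - 1*(-2) = -6 + 2 = -4)
d(M, p) = 26 - p (d(M, p) = (2 - p) + 24 = 26 - p)
A(J) = 1/(-4 + J) (A(J) = 1/(J - 4) = 1/(-4 + J))
(-2101 + A(g(-1))) + d(-36, 15) = (-2101 + 1/(-4 + 0)) + (26 - 1*15) = (-2101 + 1/(-4)) + (26 - 15) = (-2101 - ¼) + 11 = -8405/4 + 11 = -8361/4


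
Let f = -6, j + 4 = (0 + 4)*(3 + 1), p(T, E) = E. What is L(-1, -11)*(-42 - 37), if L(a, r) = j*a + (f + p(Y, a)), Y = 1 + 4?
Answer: 1501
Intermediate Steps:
Y = 5
j = 12 (j = -4 + (0 + 4)*(3 + 1) = -4 + 4*4 = -4 + 16 = 12)
L(a, r) = -6 + 13*a (L(a, r) = 12*a + (-6 + a) = -6 + 13*a)
L(-1, -11)*(-42 - 37) = (-6 + 13*(-1))*(-42 - 37) = (-6 - 13)*(-79) = -19*(-79) = 1501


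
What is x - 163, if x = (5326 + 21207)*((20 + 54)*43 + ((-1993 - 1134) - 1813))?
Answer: -46645177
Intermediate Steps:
x = -46645014 (x = 26533*(74*43 + (-3127 - 1813)) = 26533*(3182 - 4940) = 26533*(-1758) = -46645014)
x - 163 = -46645014 - 163 = -46645177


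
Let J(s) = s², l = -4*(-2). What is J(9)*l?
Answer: 648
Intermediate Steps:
l = 8
J(9)*l = 9²*8 = 81*8 = 648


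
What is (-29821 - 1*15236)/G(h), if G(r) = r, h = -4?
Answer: 45057/4 ≈ 11264.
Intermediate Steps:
(-29821 - 1*15236)/G(h) = (-29821 - 1*15236)/(-4) = (-29821 - 15236)*(-1/4) = -45057*(-1/4) = 45057/4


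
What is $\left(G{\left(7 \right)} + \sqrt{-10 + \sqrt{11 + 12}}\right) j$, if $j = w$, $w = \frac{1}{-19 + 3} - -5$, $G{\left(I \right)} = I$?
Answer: $\frac{553}{16} + \frac{79 \sqrt{-10 + \sqrt{23}}}{16} \approx 34.563 + 11.264 i$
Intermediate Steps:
$w = \frac{79}{16}$ ($w = \frac{1}{-16} + 5 = - \frac{1}{16} + 5 = \frac{79}{16} \approx 4.9375$)
$j = \frac{79}{16} \approx 4.9375$
$\left(G{\left(7 \right)} + \sqrt{-10 + \sqrt{11 + 12}}\right) j = \left(7 + \sqrt{-10 + \sqrt{11 + 12}}\right) \frac{79}{16} = \left(7 + \sqrt{-10 + \sqrt{23}}\right) \frac{79}{16} = \frac{553}{16} + \frac{79 \sqrt{-10 + \sqrt{23}}}{16}$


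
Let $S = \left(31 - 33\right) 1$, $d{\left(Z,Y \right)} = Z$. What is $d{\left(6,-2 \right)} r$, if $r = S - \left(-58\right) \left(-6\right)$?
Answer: $-2100$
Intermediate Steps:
$S = -2$ ($S = \left(-2\right) 1 = -2$)
$r = -350$ ($r = -2 - \left(-58\right) \left(-6\right) = -2 - 348 = -350$)
$d{\left(6,-2 \right)} r = 6 \left(-350\right) = -2100$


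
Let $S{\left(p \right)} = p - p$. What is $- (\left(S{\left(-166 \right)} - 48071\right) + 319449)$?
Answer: $-271378$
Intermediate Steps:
$S{\left(p \right)} = 0$
$- (\left(S{\left(-166 \right)} - 48071\right) + 319449) = - (\left(0 - 48071\right) + 319449) = - (-48071 + 319449) = \left(-1\right) 271378 = -271378$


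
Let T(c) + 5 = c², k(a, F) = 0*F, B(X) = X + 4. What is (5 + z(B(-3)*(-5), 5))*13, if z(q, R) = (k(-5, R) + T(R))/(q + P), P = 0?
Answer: 13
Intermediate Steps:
B(X) = 4 + X
k(a, F) = 0
T(c) = -5 + c²
z(q, R) = (-5 + R²)/q (z(q, R) = (0 + (-5 + R²))/(q + 0) = (-5 + R²)/q)
(5 + z(B(-3)*(-5), 5))*13 = (5 + (-5 + 5²)/(((4 - 3)*(-5))))*13 = (5 + (-5 + 25)/((1*(-5))))*13 = (5 + 20/(-5))*13 = (5 - ⅕*20)*13 = (5 - 4)*13 = 1*13 = 13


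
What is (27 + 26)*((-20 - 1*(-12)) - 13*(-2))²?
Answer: 17172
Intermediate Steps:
(27 + 26)*((-20 - 1*(-12)) - 13*(-2))² = 53*((-20 + 12) + 26)² = 53*(-8 + 26)² = 53*18² = 53*324 = 17172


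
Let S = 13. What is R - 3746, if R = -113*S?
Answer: -5215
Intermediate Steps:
R = -1469 (R = -113*13 = -1469)
R - 3746 = -1469 - 3746 = -5215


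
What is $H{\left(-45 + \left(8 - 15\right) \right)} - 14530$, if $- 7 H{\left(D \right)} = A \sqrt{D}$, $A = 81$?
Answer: $-14530 - \frac{162 i \sqrt{13}}{7} \approx -14530.0 - 83.443 i$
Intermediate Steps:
$H{\left(D \right)} = - \frac{81 \sqrt{D}}{7}$
$H{\left(-45 + \left(8 - 15\right) \right)} - 14530 = - \frac{81 \sqrt{-45 + \left(8 - 15\right)}}{7} - 14530 = - \frac{81 \sqrt{-45 - 7}}{7} - 14530 = - \frac{81 \sqrt{-52}}{7} - 14530 = - \frac{81 \cdot 2 i \sqrt{13}}{7} - 14530 = - \frac{162 i \sqrt{13}}{7} - 14530 = -14530 - \frac{162 i \sqrt{13}}{7}$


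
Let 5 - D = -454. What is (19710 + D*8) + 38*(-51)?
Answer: 21444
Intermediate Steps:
D = 459 (D = 5 - 1*(-454) = 5 + 454 = 459)
(19710 + D*8) + 38*(-51) = (19710 + 459*8) + 38*(-51) = (19710 + 3672) - 1938 = 23382 - 1938 = 21444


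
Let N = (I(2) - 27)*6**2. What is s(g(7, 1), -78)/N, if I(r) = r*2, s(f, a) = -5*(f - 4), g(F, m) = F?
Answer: 5/276 ≈ 0.018116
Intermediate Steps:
s(f, a) = 20 - 5*f (s(f, a) = -5*(-4 + f) = 20 - 5*f)
I(r) = 2*r
N = -828 (N = (2*2 - 27)*6**2 = (4 - 27)*36 = -23*36 = -828)
s(g(7, 1), -78)/N = (20 - 5*7)/(-828) = (20 - 35)*(-1/828) = -15*(-1/828) = 5/276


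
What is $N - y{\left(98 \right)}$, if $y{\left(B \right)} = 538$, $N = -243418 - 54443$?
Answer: $-298399$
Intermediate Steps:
$N = -297861$
$N - y{\left(98 \right)} = -297861 - 538 = -298399$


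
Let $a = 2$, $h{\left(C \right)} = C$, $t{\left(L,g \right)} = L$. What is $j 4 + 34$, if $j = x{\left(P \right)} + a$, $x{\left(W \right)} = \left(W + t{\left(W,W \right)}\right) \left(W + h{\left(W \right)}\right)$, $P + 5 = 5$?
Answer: $42$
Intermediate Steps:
$P = 0$ ($P = -5 + 5 = 0$)
$x{\left(W \right)} = 4 W^{2}$ ($x{\left(W \right)} = \left(W + W\right) \left(W + W\right) = 2 W 2 W = 4 W^{2}$)
$j = 2$ ($j = 4 \cdot 0^{2} + 2 = 4 \cdot 0 + 2 = 0 + 2 = 2$)
$j 4 + 34 = 2 \cdot 4 + 34 = 8 + 34 = 42$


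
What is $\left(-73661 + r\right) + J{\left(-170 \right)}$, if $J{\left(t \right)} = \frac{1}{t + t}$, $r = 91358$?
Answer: $\frac{6016979}{340} \approx 17697.0$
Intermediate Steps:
$J{\left(t \right)} = \frac{1}{2 t}$
$\left(-73661 + r\right) + J{\left(-170 \right)} = \left(-73661 + 91358\right) + \frac{1}{2 \left(-170\right)} = 17697 + \frac{1}{2} \left(- \frac{1}{170}\right) = 17697 - \frac{1}{340} = \frac{6016979}{340}$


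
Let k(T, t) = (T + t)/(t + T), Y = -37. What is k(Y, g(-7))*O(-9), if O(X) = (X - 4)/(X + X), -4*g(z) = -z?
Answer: 13/18 ≈ 0.72222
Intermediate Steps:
g(z) = z/4 (g(z) = -(-1)*z/4 = z/4)
k(T, t) = 1 (k(T, t) = (T + t)/(T + t) = 1)
O(X) = (-4 + X)/(2*X) (O(X) = (-4 + X)/((2*X)) = (-4 + X)*(1/(2*X)) = (-4 + X)/(2*X))
k(Y, g(-7))*O(-9) = 1*((1/2)*(-4 - 9)/(-9)) = 1*((1/2)*(-1/9)*(-13)) = 1*(13/18) = 13/18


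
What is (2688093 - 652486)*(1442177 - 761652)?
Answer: 1385281453675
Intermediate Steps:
(2688093 - 652486)*(1442177 - 761652) = 2035607*680525 = 1385281453675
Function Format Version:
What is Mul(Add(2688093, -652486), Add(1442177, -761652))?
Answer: 1385281453675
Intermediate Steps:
Mul(Add(2688093, -652486), Add(1442177, -761652)) = Mul(2035607, 680525) = 1385281453675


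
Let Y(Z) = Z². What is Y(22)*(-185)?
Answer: -89540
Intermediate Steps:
Y(22)*(-185) = 22²*(-185) = 484*(-185) = -89540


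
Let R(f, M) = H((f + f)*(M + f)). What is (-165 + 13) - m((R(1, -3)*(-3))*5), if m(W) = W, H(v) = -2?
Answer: -182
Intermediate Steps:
R(f, M) = -2
(-165 + 13) - m((R(1, -3)*(-3))*5) = (-165 + 13) - (-2*(-3))*5 = -152 - 6*5 = -152 - 1*30 = -152 - 30 = -182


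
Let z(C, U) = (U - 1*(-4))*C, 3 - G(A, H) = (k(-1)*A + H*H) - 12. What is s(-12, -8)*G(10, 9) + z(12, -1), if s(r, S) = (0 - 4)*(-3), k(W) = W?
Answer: -636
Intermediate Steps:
s(r, S) = 12 (s(r, S) = -4*(-3) = 12)
G(A, H) = 15 + A - H**2 (G(A, H) = 3 - ((-A + H*H) - 12) = 3 - ((-A + H**2) - 12) = 3 - ((H**2 - A) - 12) = 3 - (-12 + H**2 - A) = 3 + (12 + A - H**2) = 15 + A - H**2)
z(C, U) = C*(4 + U) (z(C, U) = (U + 4)*C = (4 + U)*C = C*(4 + U))
s(-12, -8)*G(10, 9) + z(12, -1) = 12*(15 + 10 - 1*9**2) + 12*(4 - 1) = 12*(15 + 10 - 1*81) + 12*3 = 12*(15 + 10 - 81) + 36 = 12*(-56) + 36 = -672 + 36 = -636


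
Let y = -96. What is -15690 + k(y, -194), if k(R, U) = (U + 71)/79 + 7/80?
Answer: -99170087/6320 ≈ -15691.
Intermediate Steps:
k(R, U) = 6233/6320 + U/79 (k(R, U) = (71 + U)*(1/79) + 7*(1/80) = (71/79 + U/79) + 7/80 = 6233/6320 + U/79)
-15690 + k(y, -194) = -15690 + (6233/6320 + (1/79)*(-194)) = -15690 + (6233/6320 - 194/79) = -15690 - 9287/6320 = -99170087/6320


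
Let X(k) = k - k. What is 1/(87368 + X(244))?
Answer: 1/87368 ≈ 1.1446e-5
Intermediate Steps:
X(k) = 0
1/(87368 + X(244)) = 1/(87368 + 0) = 1/87368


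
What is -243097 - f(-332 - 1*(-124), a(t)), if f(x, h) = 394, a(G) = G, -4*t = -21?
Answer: -243491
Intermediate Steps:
t = 21/4 (t = -¼*(-21) = 21/4 ≈ 5.2500)
-243097 - f(-332 - 1*(-124), a(t)) = -243097 - 1*394 = -243097 - 394 = -243491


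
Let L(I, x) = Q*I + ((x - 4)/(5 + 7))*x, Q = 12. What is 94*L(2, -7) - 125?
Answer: 16405/6 ≈ 2734.2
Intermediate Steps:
L(I, x) = 12*I + x*(-⅓ + x/12) (L(I, x) = 12*I + ((x - 4)/(5 + 7))*x = 12*I + ((-4 + x)/12)*x = 12*I + ((-4 + x)*(1/12))*x = 12*I + (-⅓ + x/12)*x = 12*I + x*(-⅓ + x/12))
94*L(2, -7) - 125 = 94*(12*2 - ⅓*(-7) + (1/12)*(-7)²) - 125 = 94*(24 + 7/3 + (1/12)*49) - 125 = 94*(24 + 7/3 + 49/12) - 125 = 94*(365/12) - 125 = 17155/6 - 125 = 16405/6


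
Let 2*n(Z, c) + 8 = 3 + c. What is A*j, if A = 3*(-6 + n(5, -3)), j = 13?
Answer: -390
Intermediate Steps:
n(Z, c) = -5/2 + c/2 (n(Z, c) = -4 + (3 + c)/2 = -4 + (3/2 + c/2) = -5/2 + c/2)
A = -30 (A = 3*(-6 + (-5/2 + (½)*(-3))) = 3*(-6 + (-5/2 - 3/2)) = 3*(-6 - 4) = 3*(-10) = -30)
A*j = -30*13 = -390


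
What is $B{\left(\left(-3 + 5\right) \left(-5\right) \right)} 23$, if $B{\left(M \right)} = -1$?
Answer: $-23$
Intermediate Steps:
$B{\left(\left(-3 + 5\right) \left(-5\right) \right)} 23 = \left(-1\right) 23 = -23$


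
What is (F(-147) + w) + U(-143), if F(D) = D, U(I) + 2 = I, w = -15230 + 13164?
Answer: -2358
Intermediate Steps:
w = -2066
U(I) = -2 + I
(F(-147) + w) + U(-143) = (-147 - 2066) + (-2 - 143) = -2213 - 145 = -2358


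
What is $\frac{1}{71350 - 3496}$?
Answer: $\frac{1}{67854} \approx 1.4738 \cdot 10^{-5}$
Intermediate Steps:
$\frac{1}{71350 - 3496} = \frac{1}{67854}$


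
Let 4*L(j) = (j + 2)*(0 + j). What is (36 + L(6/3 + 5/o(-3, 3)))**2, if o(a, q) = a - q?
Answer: 28270489/20736 ≈ 1363.4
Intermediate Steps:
L(j) = j*(2 + j)/4 (L(j) = ((j + 2)*(0 + j))/4 = ((2 + j)*j)/4 = (j*(2 + j))/4 = j*(2 + j)/4)
(36 + L(6/3 + 5/o(-3, 3)))**2 = (36 + (6/3 + 5/(-3 - 1*3))*(2 + (6/3 + 5/(-3 - 1*3)))/4)**2 = (36 + (6*(1/3) + 5/(-3 - 3))*(2 + (6*(1/3) + 5/(-3 - 3)))/4)**2 = (36 + (2 + 5/(-6))*(2 + (2 + 5/(-6)))/4)**2 = (36 + (2 + 5*(-1/6))*(2 + (2 + 5*(-1/6)))/4)**2 = (36 + (2 - 5/6)*(2 + (2 - 5/6))/4)**2 = (36 + (1/4)*(7/6)*(2 + 7/6))**2 = (36 + (1/4)*(7/6)*(19/6))**2 = (36 + 133/144)**2 = (5317/144)**2 = 28270489/20736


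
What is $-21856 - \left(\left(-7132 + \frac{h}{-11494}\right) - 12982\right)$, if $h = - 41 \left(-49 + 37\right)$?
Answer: $- \frac{10011028}{5747} \approx -1742.0$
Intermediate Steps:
$h = 492$ ($h = \left(-41\right) \left(-12\right) = 492$)
$-21856 - \left(\left(-7132 + \frac{h}{-11494}\right) - 12982\right) = -21856 - \left(\left(-7132 + \frac{492}{-11494}\right) - 12982\right) = -21856 - \left(\left(-7132 + 492 \left(- \frac{1}{11494}\right)\right) - 12982\right) = -21856 - \left(\left(-7132 - \frac{246}{5747}\right) - 12982\right) = -21856 - \left(- \frac{40987850}{5747} - 12982\right) = -21856 - - \frac{115595404}{5747} = -21856 + \frac{115595404}{5747} = - \frac{10011028}{5747}$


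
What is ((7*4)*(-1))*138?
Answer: -3864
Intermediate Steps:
((7*4)*(-1))*138 = (28*(-1))*138 = -28*138 = -3864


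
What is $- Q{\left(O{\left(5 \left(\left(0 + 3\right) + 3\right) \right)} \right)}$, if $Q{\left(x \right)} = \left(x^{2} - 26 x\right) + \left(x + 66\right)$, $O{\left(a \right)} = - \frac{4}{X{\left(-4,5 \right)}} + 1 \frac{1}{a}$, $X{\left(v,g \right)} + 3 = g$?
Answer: $- \frac{107131}{900} \approx -119.03$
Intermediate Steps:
$X{\left(v,g \right)} = -3 + g$
$O{\left(a \right)} = -2 + \frac{1}{a}$ ($O{\left(a \right)} = - \frac{4}{-3 + 5} + 1 \frac{1}{a} = - \frac{4}{2} + \frac{1}{a} = \left(-4\right) \frac{1}{2} + \frac{1}{a} = -2 + \frac{1}{a}$)
$Q{\left(x \right)} = 66 + x^{2} - 25 x$ ($Q{\left(x \right)} = \left(x^{2} - 26 x\right) + \left(66 + x\right) = 66 + x^{2} - 25 x$)
$- Q{\left(O{\left(5 \left(\left(0 + 3\right) + 3\right) \right)} \right)} = - (66 + \left(-2 + \frac{1}{5 \left(\left(0 + 3\right) + 3\right)}\right)^{2} - 25 \left(-2 + \frac{1}{5 \left(\left(0 + 3\right) + 3\right)}\right)) = - (66 + \left(-2 + \frac{1}{5 \left(3 + 3\right)}\right)^{2} - 25 \left(-2 + \frac{1}{5 \left(3 + 3\right)}\right)) = - (66 + \left(-2 + \frac{1}{5 \cdot 6}\right)^{2} - 25 \left(-2 + \frac{1}{5 \cdot 6}\right)) = - (66 + \left(-2 + \frac{1}{30}\right)^{2} - 25 \left(-2 + \frac{1}{30}\right)) = - (66 + \left(- \frac{59}{30}\right)^{2} - - \frac{295}{6}) = - (66 + \frac{3481}{900} + \frac{295}{6}) = \left(-1\right) \frac{107131}{900} = - \frac{107131}{900}$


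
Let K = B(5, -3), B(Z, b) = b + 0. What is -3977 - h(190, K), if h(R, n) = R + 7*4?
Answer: -4195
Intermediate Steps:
B(Z, b) = b
K = -3
h(R, n) = 28 + R (h(R, n) = R + 28 = 28 + R)
-3977 - h(190, K) = -3977 - (28 + 190) = -3977 - 1*218 = -3977 - 218 = -4195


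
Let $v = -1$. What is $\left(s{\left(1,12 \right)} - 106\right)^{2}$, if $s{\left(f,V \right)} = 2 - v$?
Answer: $10609$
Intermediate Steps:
$s{\left(f,V \right)} = 3$ ($s{\left(f,V \right)} = 2 - -1 = 2 + 1 = 3$)
$\left(s{\left(1,12 \right)} - 106\right)^{2} = \left(3 - 106\right)^{2} = \left(-103\right)^{2} = 10609$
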